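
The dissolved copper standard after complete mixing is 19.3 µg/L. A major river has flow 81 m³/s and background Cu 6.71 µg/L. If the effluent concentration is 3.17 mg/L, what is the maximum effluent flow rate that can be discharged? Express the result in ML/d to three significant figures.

28.0 ML/d

6.71 µg/L = 0.00671 mg/L.
19.3 µg/L = 0.0193 mg/L.
Mass balance at complete mixing: C_std·(Q_w + Q_r) = Q_w·C_e + Q_r·C_b.
Rearranging, Q_w = Q_r·(C_std − C_b)/(C_e − C_std) = 81·(0.0193 − 0.00671) / (3.17 − 0.0193) = 0.3237 m³/s.
= 27.97 ML/d.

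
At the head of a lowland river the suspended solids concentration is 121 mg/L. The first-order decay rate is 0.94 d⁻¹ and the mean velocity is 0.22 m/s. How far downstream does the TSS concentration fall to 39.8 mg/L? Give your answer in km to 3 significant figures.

22.5 km

From C = C₀·e^(−kt), t = ln(C₀/C)/k = ln(121/39.8)/0.94 = 1.112/0.94 = 1.183 d.
Distance = v·t = 0.22 m/s × 1.022e+05 s = 2.248e+04 m = 22.48 km.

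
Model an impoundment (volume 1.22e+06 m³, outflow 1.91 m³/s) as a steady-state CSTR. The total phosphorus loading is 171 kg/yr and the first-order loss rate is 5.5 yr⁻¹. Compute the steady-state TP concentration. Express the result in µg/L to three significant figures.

Outflow Q = 1.91 m³/s × 3.156e+07 s/yr = 6.028e+07 m³/yr.
Steady-state CSTR mass balance: W = Q·C + k·V·C, so C = W/(Q + kV).
Q + kV = 6.028e+07 + 5.5·1.22e+06 = 6.699e+07 m³/yr.
C = 171/6.699e+07 = 2.553e-06 kg/m³ = 0.002553 mg/L = 2.553 µg/L.

2.55 µg/L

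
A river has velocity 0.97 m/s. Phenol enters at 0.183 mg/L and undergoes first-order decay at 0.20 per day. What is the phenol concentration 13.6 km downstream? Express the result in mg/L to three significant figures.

0.177 mg/L

Travel time t = 13.6 km / 0.97 m/s = 1.36e+04/0.97 = 1.402e+04 s = 0.1623 d.
First-order decay: C = 0.183·exp(−0.20·0.1623) = 0.183·0.9681 = 0.1772 mg/L.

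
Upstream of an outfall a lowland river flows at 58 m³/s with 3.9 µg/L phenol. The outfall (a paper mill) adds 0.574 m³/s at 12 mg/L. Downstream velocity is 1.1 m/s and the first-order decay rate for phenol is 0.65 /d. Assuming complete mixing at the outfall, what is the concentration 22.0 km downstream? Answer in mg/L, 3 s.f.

0.104 mg/L

3.9 µg/L = 0.0039 mg/L.
After complete mixing, C₀ = (0.574·12 + 58·0.0039) / 58.57 = 0.1215 mg/L.
Travel time t = 2.2e+04 m / 1.1 m/s = 2e+04 s = 0.2315 d.
C = 0.1215·exp(−0.65·0.2315) = 0.1215·0.8603 = 0.1045 mg/L.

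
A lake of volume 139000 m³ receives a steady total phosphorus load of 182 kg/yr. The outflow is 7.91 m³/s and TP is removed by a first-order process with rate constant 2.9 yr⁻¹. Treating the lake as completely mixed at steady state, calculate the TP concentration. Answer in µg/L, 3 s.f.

0.728 µg/L

Outflow Q = 7.91 m³/s × 3.156e+07 s/yr = 2.496e+08 m³/yr.
Steady-state CSTR mass balance: W = Q·C + k·V·C, so C = W/(Q + kV).
Q + kV = 2.496e+08 + 2.9·139000 = 2.5e+08 m³/yr.
C = 182/2.5e+08 = 7.279e-07 kg/m³ = 0.0007279 mg/L = 0.7279 µg/L.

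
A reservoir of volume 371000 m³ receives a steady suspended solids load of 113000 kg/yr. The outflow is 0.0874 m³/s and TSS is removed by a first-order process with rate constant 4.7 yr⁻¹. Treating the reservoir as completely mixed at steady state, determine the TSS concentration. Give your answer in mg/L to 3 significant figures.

25.1 mg/L

Outflow Q = 0.0874 m³/s × 3.156e+07 s/yr = 2.758e+06 m³/yr.
Steady-state CSTR mass balance: W = Q·C + k·V·C, so C = W/(Q + kV).
Q + kV = 2.758e+06 + 4.7·371000 = 4.502e+06 m³/yr.
C = 113000/4.502e+06 = 0.0251 kg/m³ = 25.1 mg/L.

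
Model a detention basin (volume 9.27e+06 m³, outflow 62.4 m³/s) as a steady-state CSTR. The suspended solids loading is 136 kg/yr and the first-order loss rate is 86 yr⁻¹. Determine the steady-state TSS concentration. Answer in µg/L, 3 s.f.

0.0492 µg/L

Outflow Q = 62.4 m³/s × 3.156e+07 s/yr = 1.969e+09 m³/yr.
Steady-state CSTR mass balance: W = Q·C + k·V·C, so C = W/(Q + kV).
Q + kV = 1.969e+09 + 86·9.27e+06 = 2.766e+09 m³/yr.
C = 136/2.766e+09 = 4.916e-08 kg/m³ = 4.916e-05 mg/L = 0.04916 µg/L.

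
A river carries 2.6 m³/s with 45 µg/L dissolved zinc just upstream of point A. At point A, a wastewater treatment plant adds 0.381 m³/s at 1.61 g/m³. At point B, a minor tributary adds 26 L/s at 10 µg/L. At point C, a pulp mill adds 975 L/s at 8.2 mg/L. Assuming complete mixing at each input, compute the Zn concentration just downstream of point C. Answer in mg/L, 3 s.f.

45 µg/L = 0.045 mg/L.
After input A: C = (2.6·0.045 + 0.381·1.61) / 2.981 = 0.245 mg/L.
26 L/s = 0.026 m³/s.
10 µg/L = 0.01 mg/L.
After input B: C = (2.981·0.245 + 0.026·0.01) / 3.007 = 0.243 mg/L.
975 L/s = 0.975 m³/s.
After input C: C = (3.007·0.243 + 0.975·8.2) / 3.982 = 2.191 mg/L.

2.19 mg/L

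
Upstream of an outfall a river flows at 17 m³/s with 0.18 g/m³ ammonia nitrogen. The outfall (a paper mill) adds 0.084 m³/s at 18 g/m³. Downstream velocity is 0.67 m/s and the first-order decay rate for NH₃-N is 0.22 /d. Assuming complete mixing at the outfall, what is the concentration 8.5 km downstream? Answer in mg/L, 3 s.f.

After complete mixing, C₀ = (0.084·18 + 17·0.18) / 17.08 = 0.2676 mg/L.
Travel time t = 8500 m / 0.67 m/s = 1.269e+04 s = 0.1468 d.
C = 0.2676·exp(−0.22·0.1468) = 0.2676·0.9682 = 0.2591 mg/L.

0.259 mg/L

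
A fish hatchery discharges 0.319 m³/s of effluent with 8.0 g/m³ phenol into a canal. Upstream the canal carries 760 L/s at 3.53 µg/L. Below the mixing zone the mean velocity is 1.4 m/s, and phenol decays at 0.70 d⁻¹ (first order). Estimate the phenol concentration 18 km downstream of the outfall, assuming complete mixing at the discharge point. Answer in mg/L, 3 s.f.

760 L/s = 0.76 m³/s.
3.53 µg/L = 0.00353 mg/L.
After complete mixing, C₀ = (0.319·8 + 0.76·0.00353) / 1.079 = 2.368 mg/L.
Travel time t = 1.8e+04 m / 1.4 m/s = 1.286e+04 s = 0.1488 d.
C = 2.368·exp(−0.70·0.1488) = 2.368·0.9011 = 2.133 mg/L.

2.13 mg/L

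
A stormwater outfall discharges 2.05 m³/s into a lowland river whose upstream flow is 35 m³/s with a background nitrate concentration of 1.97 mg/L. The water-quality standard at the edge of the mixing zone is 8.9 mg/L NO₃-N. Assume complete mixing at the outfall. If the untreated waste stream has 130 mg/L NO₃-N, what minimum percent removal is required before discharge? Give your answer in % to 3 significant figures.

Mass balance: 8.9·37.05 = 2.05·Cₑ + 35·1.97.
Cₑ = (329.7 − 68.95) / 2.05 = 127.2 mg/L.
Required removal = 1 − 127.2/130 = 2.141 %.

2.14 %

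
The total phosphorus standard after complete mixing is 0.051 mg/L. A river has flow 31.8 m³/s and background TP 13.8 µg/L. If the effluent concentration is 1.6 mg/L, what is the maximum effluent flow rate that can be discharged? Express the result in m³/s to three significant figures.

13.8 µg/L = 0.0138 mg/L.
Mass balance at complete mixing: C_std·(Q_w + Q_r) = Q_w·C_e + Q_r·C_b.
Rearranging, Q_w = Q_r·(C_std − C_b)/(C_e − C_std) = 31.8·(0.051 − 0.0138) / (1.6 − 0.051) = 0.7637 m³/s.

0.764 m³/s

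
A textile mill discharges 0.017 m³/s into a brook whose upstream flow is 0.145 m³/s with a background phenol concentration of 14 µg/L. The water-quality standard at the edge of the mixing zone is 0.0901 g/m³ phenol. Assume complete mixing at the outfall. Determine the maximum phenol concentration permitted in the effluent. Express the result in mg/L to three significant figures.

0.739 mg/L

14 µg/L = 0.014 mg/L.
Mass balance: 0.0901·0.162 = 0.017·Cₑ + 0.145·0.014.
Cₑ = (0.0146 − 0.00203) / 0.017 = 0.7392 mg/L.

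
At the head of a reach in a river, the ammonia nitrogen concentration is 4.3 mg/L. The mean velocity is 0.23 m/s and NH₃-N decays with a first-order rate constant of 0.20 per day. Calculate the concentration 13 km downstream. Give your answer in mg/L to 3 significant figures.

Travel time t = 13 km / 0.23 m/s = 1.3e+04/0.23 = 5.652e+04 s = 0.6542 d.
First-order decay: C = 4.3·exp(−0.20·0.6542) = 4.3·0.8774 = 3.773 mg/L.

3.77 mg/L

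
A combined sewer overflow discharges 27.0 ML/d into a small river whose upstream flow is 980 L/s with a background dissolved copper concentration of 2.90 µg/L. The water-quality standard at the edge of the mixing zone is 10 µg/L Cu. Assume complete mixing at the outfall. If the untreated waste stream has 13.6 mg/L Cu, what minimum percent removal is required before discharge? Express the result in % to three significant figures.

99.8 %

27.0 ML/d = 0.3125 m³/s.
980 L/s = 0.98 m³/s.
2.90 µg/L = 0.0029 mg/L.
10 µg/L = 0.01 mg/L.
Mass balance: 0.01·1.292 = 0.3125·Cₑ + 0.98·0.0029.
Cₑ = (0.01293 − 0.002842) / 0.3125 = 0.03227 mg/L.
Required removal = 1 − 0.03227/13.6 = 99.76 %.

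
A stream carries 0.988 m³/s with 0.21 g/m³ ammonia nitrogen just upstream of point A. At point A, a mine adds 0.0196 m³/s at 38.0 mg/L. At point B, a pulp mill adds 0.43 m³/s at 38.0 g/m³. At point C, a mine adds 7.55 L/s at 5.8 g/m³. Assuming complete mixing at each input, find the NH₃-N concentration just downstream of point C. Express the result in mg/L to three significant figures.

12.0 mg/L

After input A: C = (0.988·0.21 + 0.0196·38) / 1.008 = 0.9451 mg/L.
After input B: C = (1.008·0.9451 + 0.43·38) / 1.438 = 12.03 mg/L.
7.55 L/s = 0.00755 m³/s.
After input C: C = (1.438·12.03 + 0.00755·5.8) / 1.445 = 12 mg/L.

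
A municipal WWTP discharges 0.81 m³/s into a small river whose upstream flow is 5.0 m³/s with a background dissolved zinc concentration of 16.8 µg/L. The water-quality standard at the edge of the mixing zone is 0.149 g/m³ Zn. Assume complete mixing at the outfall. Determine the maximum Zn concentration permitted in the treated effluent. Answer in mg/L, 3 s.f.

0.965 mg/L

16.8 µg/L = 0.0168 mg/L.
Mass balance: 0.149·5.81 = 0.81·Cₑ + 5·0.0168.
Cₑ = (0.8657 − 0.084) / 0.81 = 0.965 mg/L.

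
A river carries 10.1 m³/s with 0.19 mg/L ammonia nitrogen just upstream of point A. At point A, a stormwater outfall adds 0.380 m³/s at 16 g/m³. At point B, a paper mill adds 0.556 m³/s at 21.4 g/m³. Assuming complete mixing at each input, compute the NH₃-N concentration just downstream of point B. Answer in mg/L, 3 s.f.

After input A: C = (10.1·0.19 + 0.38·16) / 10.48 = 0.7633 mg/L.
After input B: C = (10.48·0.7633 + 0.556·21.4) / 11.04 = 1.803 mg/L.

1.80 mg/L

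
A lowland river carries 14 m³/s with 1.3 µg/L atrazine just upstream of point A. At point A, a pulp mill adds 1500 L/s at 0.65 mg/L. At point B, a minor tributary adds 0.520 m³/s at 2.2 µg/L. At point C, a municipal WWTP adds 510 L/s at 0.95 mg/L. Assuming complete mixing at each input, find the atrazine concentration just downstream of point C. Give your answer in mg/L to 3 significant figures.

1.3 µg/L = 0.0013 mg/L.
1500 L/s = 1.5 m³/s.
After input A: C = (14·0.0013 + 1.5·0.65) / 15.5 = 0.06408 mg/L.
2.2 µg/L = 0.0022 mg/L.
After input B: C = (15.5·0.06408 + 0.52·0.0022) / 16.02 = 0.06207 mg/L.
510 L/s = 0.51 m³/s.
After input C: C = (16.02·0.06207 + 0.51·0.95) / 16.53 = 0.08946 mg/L.

0.0895 mg/L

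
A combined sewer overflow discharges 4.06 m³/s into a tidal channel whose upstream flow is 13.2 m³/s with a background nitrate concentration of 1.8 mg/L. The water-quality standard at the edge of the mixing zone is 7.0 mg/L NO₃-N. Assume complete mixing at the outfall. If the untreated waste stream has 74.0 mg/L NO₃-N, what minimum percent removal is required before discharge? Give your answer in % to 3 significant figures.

Mass balance: 7·17.26 = 4.06·Cₑ + 13.2·1.8.
Cₑ = (120.8 − 23.76) / 4.06 = 23.91 mg/L.
Required removal = 1 − 23.91/74.0 = 67.69 %.

67.7 %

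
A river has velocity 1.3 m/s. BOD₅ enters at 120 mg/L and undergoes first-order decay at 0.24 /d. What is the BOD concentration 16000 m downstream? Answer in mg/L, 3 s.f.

116 mg/L

Travel time t = 16000 m / 1.3 m/s = 1.6e+04/1.3 = 1.231e+04 s = 0.1425 d.
First-order decay: C = 120·exp(−0.24·0.1425) = 120·0.9664 = 116 mg/L.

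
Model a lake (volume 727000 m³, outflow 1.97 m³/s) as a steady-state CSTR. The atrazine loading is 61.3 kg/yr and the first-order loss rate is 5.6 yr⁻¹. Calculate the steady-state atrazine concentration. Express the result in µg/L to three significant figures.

Outflow Q = 1.97 m³/s × 3.156e+07 s/yr = 6.217e+07 m³/yr.
Steady-state CSTR mass balance: W = Q·C + k·V·C, so C = W/(Q + kV).
Q + kV = 6.217e+07 + 5.6·727000 = 6.624e+07 m³/yr.
C = 61.3/6.624e+07 = 9.254e-07 kg/m³ = 0.0009254 mg/L = 0.9254 µg/L.

0.925 µg/L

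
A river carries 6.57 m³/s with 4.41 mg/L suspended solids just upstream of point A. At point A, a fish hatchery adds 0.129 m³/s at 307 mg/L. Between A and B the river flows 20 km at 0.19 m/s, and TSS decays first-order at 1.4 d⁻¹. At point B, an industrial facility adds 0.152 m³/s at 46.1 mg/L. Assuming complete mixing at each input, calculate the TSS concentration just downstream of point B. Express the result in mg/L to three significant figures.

After input A: C = (6.57·4.41 + 0.129·307) / 6.699 = 10.24 mg/L.
Over the 20 km reach to input B (t = 1.053e+05 s = 1.218 d), decay gives C = 10.24·exp(−1.4·1.218) = 1.86 mg/L.
After input B: C = (6.699·1.86 + 0.152·46.1) / 6.851 = 2.841 mg/L.

2.84 mg/L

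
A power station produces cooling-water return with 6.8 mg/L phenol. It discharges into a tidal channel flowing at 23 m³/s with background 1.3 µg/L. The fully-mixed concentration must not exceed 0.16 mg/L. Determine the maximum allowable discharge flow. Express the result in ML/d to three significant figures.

1.3 µg/L = 0.0013 mg/L.
Mass balance at complete mixing: C_std·(Q_w + Q_r) = Q_w·C_e + Q_r·C_b.
Rearranging, Q_w = Q_r·(C_std − C_b)/(C_e − C_std) = 23·(0.16 − 0.0013) / (6.8 − 0.16) = 0.5497 m³/s.
= 47.5 ML/d.

47.5 ML/d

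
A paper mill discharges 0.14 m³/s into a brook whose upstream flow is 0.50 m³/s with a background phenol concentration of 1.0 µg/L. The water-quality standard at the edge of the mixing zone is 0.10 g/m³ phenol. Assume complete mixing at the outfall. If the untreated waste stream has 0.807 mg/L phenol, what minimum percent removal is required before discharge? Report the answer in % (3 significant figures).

43.8 %

1.0 µg/L = 0.001 mg/L.
Mass balance: 0.1·0.64 = 0.14·Cₑ + 0.5·0.001.
Cₑ = (0.064 − 0.0005) / 0.14 = 0.4536 mg/L.
Required removal = 1 − 0.4536/0.807 = 43.8 %.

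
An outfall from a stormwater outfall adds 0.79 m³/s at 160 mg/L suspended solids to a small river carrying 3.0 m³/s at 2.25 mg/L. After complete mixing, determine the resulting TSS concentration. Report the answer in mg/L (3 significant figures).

35.1 mg/L

By mass balance at complete mixing, C = (0.79·160 + 3·2.25) / (0.79 + 3) = 133.2/3.79 = 35.13 mg/L.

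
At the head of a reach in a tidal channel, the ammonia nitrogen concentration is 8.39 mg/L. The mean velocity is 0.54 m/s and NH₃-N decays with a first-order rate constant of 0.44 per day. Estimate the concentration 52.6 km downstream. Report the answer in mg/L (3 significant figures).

Travel time t = 52.6 km / 0.54 m/s = 5.26e+04/0.54 = 9.741e+04 s = 1.127 d.
First-order decay: C = 8.39·exp(−0.44·1.127) = 8.39·0.6089 = 5.109 mg/L.

5.11 mg/L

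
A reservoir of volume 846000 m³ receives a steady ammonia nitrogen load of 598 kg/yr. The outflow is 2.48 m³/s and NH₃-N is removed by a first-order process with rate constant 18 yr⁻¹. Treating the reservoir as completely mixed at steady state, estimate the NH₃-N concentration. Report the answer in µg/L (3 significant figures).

6.40 µg/L

Outflow Q = 2.48 m³/s × 3.156e+07 s/yr = 7.826e+07 m³/yr.
Steady-state CSTR mass balance: W = Q·C + k·V·C, so C = W/(Q + kV).
Q + kV = 7.826e+07 + 18·846000 = 9.349e+07 m³/yr.
C = 598/9.349e+07 = 6.396e-06 kg/m³ = 0.006396 mg/L = 6.396 µg/L.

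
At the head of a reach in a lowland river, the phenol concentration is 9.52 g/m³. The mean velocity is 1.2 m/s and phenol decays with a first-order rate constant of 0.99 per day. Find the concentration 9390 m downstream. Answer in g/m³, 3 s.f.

Travel time t = 9390 m / 1.2 m/s = 9390/1.2 = 7825 s = 0.09057 d.
First-order decay: C = 9.52·exp(−0.99·0.09057) = 9.52·0.9142 = 8.704 g/m³.

8.70 g/m³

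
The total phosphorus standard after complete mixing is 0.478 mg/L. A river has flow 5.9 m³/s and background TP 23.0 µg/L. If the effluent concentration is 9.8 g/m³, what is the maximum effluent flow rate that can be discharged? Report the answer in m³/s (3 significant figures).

23.0 µg/L = 0.023 mg/L.
Mass balance at complete mixing: C_std·(Q_w + Q_r) = Q_w·C_e + Q_r·C_b.
Rearranging, Q_w = Q_r·(C_std − C_b)/(C_e − C_std) = 5.9·(0.478 − 0.023) / (9.8 − 0.478) = 0.288 m³/s.

0.288 m³/s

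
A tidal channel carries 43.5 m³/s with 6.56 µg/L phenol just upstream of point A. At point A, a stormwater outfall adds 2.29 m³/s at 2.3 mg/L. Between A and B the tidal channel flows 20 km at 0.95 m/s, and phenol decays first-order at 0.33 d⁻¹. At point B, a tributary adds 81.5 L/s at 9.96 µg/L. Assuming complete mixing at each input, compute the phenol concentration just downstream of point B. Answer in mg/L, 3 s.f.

6.56 µg/L = 0.00656 mg/L.
After input A: C = (43.5·0.00656 + 2.29·2.3) / 45.79 = 0.1213 mg/L.
Over the 20 km reach to input B (t = 2.105e+04 s = 0.2437 d), decay gives C = 0.1213·exp(−0.33·0.2437) = 0.1119 mg/L.
81.5 L/s = 0.0815 m³/s.
9.96 µg/L = 0.00996 mg/L.
After input B: C = (45.79·0.1119 + 0.0815·0.00996) / 45.87 = 0.1117 mg/L.

0.112 mg/L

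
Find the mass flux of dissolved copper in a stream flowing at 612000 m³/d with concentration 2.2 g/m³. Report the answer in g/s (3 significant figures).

612000 m³/d = 7.083 m³/s.
Mass flux = Q·C = 7.083 m³/s × 2.2 g/m³ = 15.58 g/s.

15.6 g/s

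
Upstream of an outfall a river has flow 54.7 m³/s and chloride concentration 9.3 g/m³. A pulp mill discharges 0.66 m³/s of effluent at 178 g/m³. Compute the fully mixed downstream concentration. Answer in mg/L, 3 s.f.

By mass balance at complete mixing, C = (0.66·178 + 54.7·9.3) / (0.66 + 54.7) = 626.2/55.36 = 11.31 mg/L.

11.3 mg/L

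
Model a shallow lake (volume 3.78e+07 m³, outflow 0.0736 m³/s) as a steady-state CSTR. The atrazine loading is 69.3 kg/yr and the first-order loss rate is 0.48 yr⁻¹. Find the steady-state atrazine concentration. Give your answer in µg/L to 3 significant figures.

3.39 µg/L

Outflow Q = 0.0736 m³/s × 3.156e+07 s/yr = 2.323e+06 m³/yr.
Steady-state CSTR mass balance: W = Q·C + k·V·C, so C = W/(Q + kV).
Q + kV = 2.323e+06 + 0.48·3.78e+07 = 2.047e+07 m³/yr.
C = 69.3/2.047e+07 = 3.386e-06 kg/m³ = 0.003386 mg/L = 3.386 µg/L.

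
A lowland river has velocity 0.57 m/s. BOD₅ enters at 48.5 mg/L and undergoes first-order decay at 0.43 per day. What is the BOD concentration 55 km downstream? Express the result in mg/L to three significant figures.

Travel time t = 55 km / 0.57 m/s = 5.5e+04/0.57 = 9.649e+04 s = 1.117 d.
First-order decay: C = 48.5·exp(−0.43·1.117) = 48.5·0.6186 = 30 mg/L.

30.0 mg/L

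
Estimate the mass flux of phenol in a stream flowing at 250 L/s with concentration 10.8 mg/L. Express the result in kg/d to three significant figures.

233 kg/d

250 L/s = 0.25 m³/s.
Mass flux = Q·C = 0.25 m³/s × 10.8 g/m³ = 2.7 g/s.
= 2.7 g/s × 86.4 = 233.3 kg/d.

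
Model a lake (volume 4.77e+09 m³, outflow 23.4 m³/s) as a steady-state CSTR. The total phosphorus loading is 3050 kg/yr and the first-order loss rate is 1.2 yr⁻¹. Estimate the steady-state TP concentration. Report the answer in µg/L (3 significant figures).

0.472 µg/L

Outflow Q = 23.4 m³/s × 3.156e+07 s/yr = 7.384e+08 m³/yr.
Steady-state CSTR mass balance: W = Q·C + k·V·C, so C = W/(Q + kV).
Q + kV = 7.384e+08 + 1.2·4.77e+09 = 6.462e+09 m³/yr.
C = 3050/6.462e+09 = 4.72e-07 kg/m³ = 0.000472 mg/L = 0.472 µg/L.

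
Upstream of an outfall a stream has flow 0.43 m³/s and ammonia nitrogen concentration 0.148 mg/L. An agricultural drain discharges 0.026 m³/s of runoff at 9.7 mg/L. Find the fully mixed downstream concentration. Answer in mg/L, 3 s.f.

0.693 mg/L

Conservation of mass across the mixing zone: C = (0.026·9.7 + 0.43·0.148) / (0.026 + 0.43) = 0.3158/0.456 = 0.6926 mg/L.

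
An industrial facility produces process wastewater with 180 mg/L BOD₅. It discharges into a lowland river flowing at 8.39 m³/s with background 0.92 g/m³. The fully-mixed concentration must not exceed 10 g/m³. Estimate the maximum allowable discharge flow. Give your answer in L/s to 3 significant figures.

Mass balance at complete mixing: C_std·(Q_w + Q_r) = Q_w·C_e + Q_r·C_b.
Rearranging, Q_w = Q_r·(C_std − C_b)/(C_e − C_std) = 8.39·(10 − 0.92) / (180 − 10) = 0.4481 m³/s.
= 448.1 L/s.

448 L/s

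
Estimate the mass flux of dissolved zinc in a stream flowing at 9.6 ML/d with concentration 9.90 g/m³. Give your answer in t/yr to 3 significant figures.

34.7 t/yr

9.6 ML/d = 0.1111 m³/s.
Mass flux = Q·C = 0.1111 m³/s × 9.9 g/m³ = 1.1 g/s.
= 1.1 g/s × 31.56 = 34.71 t/yr.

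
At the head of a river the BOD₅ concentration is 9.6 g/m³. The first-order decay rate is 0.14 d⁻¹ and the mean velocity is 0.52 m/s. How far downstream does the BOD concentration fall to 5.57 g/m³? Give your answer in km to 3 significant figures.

175 km

From C = C₀·e^(−kt), t = ln(C₀/C)/k = ln(9.6/5.57)/0.14 = 0.5444/0.14 = 3.888 d.
Distance = v·t = 0.52 m/s × 3.36e+05 s = 1.747e+05 m = 174.7 km.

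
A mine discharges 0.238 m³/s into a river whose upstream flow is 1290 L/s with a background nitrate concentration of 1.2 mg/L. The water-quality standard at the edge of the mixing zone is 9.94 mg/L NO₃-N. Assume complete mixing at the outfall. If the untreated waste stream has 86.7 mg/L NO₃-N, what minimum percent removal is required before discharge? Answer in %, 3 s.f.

33.9 %

1290 L/s = 1.29 m³/s.
Mass balance: 9.94·1.528 = 0.238·Cₑ + 1.29·1.2.
Cₑ = (15.19 − 1.548) / 0.238 = 57.31 mg/L.
Required removal = 1 − 57.31/86.7 = 33.9 %.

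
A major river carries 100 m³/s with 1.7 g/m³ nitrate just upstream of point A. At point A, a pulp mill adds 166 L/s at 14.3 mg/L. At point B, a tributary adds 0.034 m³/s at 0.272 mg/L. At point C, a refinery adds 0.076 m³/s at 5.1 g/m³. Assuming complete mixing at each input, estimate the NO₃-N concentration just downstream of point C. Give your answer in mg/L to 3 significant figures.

1.72 mg/L

166 L/s = 0.166 m³/s.
After input A: C = (100·1.7 + 0.166·14.3) / 100.2 = 1.721 mg/L.
After input B: C = (100.2·1.721 + 0.034·0.272) / 100.2 = 1.72 mg/L.
After input C: C = (100.2·1.72 + 0.076·5.1) / 100.3 = 1.723 mg/L.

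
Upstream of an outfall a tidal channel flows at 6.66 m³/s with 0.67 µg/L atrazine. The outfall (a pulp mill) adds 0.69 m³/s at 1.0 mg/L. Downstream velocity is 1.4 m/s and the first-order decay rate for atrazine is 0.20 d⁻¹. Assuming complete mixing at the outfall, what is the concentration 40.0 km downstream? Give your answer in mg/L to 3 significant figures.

0.0884 mg/L

0.67 µg/L = 0.00067 mg/L.
After complete mixing, C₀ = (0.69·1 + 6.66·0.00067) / 7.35 = 0.09448 mg/L.
Travel time t = 4e+04 m / 1.4 m/s = 2.857e+04 s = 0.3307 d.
C = 0.09448·exp(−0.20·0.3307) = 0.09448·0.936 = 0.08844 mg/L.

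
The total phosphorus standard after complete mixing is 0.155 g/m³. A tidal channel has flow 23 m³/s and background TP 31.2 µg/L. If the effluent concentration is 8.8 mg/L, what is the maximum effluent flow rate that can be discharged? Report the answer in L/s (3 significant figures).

31.2 µg/L = 0.0312 mg/L.
Mass balance at complete mixing: C_std·(Q_w + Q_r) = Q_w·C_e + Q_r·C_b.
Rearranging, Q_w = Q_r·(C_std − C_b)/(C_e − C_std) = 23·(0.155 − 0.0312) / (8.8 − 0.155) = 0.3294 m³/s.
= 329.4 L/s.

329 L/s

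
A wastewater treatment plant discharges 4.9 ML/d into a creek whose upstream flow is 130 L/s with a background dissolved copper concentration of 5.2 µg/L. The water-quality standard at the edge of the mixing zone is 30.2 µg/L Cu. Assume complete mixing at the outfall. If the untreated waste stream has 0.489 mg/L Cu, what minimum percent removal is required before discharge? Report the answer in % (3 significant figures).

4.9 ML/d = 0.05671 m³/s.
130 L/s = 0.13 m³/s.
5.2 µg/L = 0.0052 mg/L.
30.2 µg/L = 0.0302 mg/L.
Mass balance: 0.0302·0.1867 = 0.05671·Cₑ + 0.13·0.0052.
Cₑ = (0.005639 − 0.000676) / 0.05671 = 0.08751 mg/L.
Required removal = 1 − 0.08751/0.489 = 82.11 %.

82.1 %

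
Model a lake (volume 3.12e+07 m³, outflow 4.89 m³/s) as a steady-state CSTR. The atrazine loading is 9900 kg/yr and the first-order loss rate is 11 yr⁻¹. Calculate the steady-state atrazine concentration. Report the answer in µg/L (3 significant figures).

Outflow Q = 4.89 m³/s × 3.156e+07 s/yr = 1.543e+08 m³/yr.
Steady-state CSTR mass balance: W = Q·C + k·V·C, so C = W/(Q + kV).
Q + kV = 1.543e+08 + 11·3.12e+07 = 4.975e+08 m³/yr.
C = 9900/4.975e+08 = 1.99e-05 kg/m³ = 0.0199 mg/L = 19.9 µg/L.

19.9 µg/L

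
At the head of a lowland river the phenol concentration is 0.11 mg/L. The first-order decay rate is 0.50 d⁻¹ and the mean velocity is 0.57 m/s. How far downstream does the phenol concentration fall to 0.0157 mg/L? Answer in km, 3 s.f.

192 km

From C = C₀·e^(−kt), t = ln(C₀/C)/k = ln(0.11/0.0157)/0.50 = 1.947/0.50 = 3.894 d.
Distance = v·t = 0.57 m/s × 3.364e+05 s = 1.918e+05 m = 191.8 km.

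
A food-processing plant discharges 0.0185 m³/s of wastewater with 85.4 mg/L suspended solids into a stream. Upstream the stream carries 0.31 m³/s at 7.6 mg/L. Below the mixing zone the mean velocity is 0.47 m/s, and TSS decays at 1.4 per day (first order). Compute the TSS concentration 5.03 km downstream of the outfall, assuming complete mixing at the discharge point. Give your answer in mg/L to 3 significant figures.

10.1 mg/L

After complete mixing, C₀ = (0.0185·85.4 + 0.31·7.6) / 0.3285 = 11.98 mg/L.
Travel time t = 5030 m / 0.47 m/s = 1.07e+04 s = 0.1239 d.
C = 11.98·exp(−1.4·0.1239) = 11.98·0.8408 = 10.07 mg/L.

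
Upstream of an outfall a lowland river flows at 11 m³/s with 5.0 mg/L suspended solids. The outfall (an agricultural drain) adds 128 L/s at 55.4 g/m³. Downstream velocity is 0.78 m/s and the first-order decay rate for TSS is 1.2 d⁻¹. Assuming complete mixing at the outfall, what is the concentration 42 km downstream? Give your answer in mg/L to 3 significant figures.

2.64 mg/L

128 L/s = 0.128 m³/s.
After complete mixing, C₀ = (0.128·55.4 + 11·5) / 11.13 = 5.58 mg/L.
Travel time t = 4.2e+04 m / 0.78 m/s = 5.385e+04 s = 0.6232 d.
C = 5.58·exp(−1.2·0.6232) = 5.58·0.4734 = 2.641 mg/L.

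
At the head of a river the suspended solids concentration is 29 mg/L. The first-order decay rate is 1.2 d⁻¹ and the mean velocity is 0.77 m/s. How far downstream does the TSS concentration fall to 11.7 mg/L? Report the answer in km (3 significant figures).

50.3 km

From C = C₀·e^(−kt), t = ln(C₀/C)/k = ln(29/11.7)/1.2 = 0.9077/1.2 = 0.7564 d.
Distance = v·t = 0.77 m/s × 6.535e+04 s = 5.032e+04 m = 50.32 km.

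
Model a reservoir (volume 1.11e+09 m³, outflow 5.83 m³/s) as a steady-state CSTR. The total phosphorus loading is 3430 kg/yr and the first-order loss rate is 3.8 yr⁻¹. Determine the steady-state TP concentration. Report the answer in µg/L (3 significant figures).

0.779 µg/L

Outflow Q = 5.83 m³/s × 3.156e+07 s/yr = 1.84e+08 m³/yr.
Steady-state CSTR mass balance: W = Q·C + k·V·C, so C = W/(Q + kV).
Q + kV = 1.84e+08 + 3.8·1.11e+09 = 4.402e+09 m³/yr.
C = 3430/4.402e+09 = 7.792e-07 kg/m³ = 0.0007792 mg/L = 0.7792 µg/L.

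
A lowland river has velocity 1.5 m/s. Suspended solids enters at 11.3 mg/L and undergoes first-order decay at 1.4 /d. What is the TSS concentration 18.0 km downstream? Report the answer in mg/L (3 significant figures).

9.30 mg/L

Travel time t = 18.0 km / 1.5 m/s = 1.8e+04/1.5 = 1.2e+04 s = 0.1389 d.
First-order decay: C = 11.3·exp(−1.4·0.1389) = 11.3·0.8233 = 9.303 mg/L.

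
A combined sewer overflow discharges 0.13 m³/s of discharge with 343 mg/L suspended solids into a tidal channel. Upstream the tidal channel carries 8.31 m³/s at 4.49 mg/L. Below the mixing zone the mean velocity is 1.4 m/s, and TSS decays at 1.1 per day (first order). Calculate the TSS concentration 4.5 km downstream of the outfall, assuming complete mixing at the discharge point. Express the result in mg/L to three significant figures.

After complete mixing, C₀ = (0.13·343 + 8.31·4.49) / 8.44 = 9.704 mg/L.
Travel time t = 4500 m / 1.4 m/s = 3214 s = 0.0372 d.
C = 9.704·exp(−1.1·0.0372) = 9.704·0.9599 = 9.315 mg/L.

9.31 mg/L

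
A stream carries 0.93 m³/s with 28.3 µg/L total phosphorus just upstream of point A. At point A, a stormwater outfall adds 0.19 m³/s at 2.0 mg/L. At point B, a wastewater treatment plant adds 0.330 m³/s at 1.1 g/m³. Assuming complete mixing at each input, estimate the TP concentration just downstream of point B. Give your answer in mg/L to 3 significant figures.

28.3 µg/L = 0.0283 mg/L.
After input A: C = (0.93·0.0283 + 0.19·2) / 1.12 = 0.3628 mg/L.
After input B: C = (1.12·0.3628 + 0.33·1.1) / 1.45 = 0.5306 mg/L.

0.531 mg/L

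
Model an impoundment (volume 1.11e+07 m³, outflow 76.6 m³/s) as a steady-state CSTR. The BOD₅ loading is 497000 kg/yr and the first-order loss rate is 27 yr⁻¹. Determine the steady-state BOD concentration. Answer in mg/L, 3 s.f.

0.183 mg/L

Outflow Q = 76.6 m³/s × 3.156e+07 s/yr = 2.417e+09 m³/yr.
Steady-state CSTR mass balance: W = Q·C + k·V·C, so C = W/(Q + kV).
Q + kV = 2.417e+09 + 27·1.11e+07 = 2.717e+09 m³/yr.
C = 497000/2.717e+09 = 0.0001829 kg/m³ = 0.1829 mg/L.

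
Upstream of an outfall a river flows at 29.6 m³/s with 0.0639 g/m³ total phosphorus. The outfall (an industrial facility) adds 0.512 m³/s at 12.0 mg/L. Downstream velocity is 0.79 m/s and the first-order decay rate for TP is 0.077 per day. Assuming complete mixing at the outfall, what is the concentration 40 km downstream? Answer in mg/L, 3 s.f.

After complete mixing, C₀ = (0.512·12 + 29.6·0.0639) / 30.11 = 0.2669 mg/L.
Travel time t = 4e+04 m / 0.79 m/s = 5.063e+04 s = 0.586 d.
C = 0.2669·exp(−0.077·0.586) = 0.2669·0.9559 = 0.2551 mg/L.

0.255 mg/L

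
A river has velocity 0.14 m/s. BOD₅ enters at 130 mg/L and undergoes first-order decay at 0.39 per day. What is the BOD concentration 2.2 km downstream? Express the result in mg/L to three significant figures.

121 mg/L

Travel time t = 2.2 km / 0.14 m/s = 2200/0.14 = 1.571e+04 s = 0.1819 d.
First-order decay: C = 130·exp(−0.39·0.1819) = 130·0.9315 = 121.1 mg/L.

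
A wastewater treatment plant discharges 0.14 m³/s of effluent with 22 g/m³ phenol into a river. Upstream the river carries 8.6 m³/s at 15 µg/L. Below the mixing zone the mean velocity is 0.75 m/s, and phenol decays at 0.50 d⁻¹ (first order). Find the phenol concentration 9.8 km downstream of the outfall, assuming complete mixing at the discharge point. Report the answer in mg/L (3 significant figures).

15 µg/L = 0.015 mg/L.
After complete mixing, C₀ = (0.14·22 + 8.6·0.015) / 8.74 = 0.3672 mg/L.
Travel time t = 9800 m / 0.75 m/s = 1.307e+04 s = 0.1512 d.
C = 0.3672·exp(−0.50·0.1512) = 0.3672·0.9272 = 0.3404 mg/L.

0.340 mg/L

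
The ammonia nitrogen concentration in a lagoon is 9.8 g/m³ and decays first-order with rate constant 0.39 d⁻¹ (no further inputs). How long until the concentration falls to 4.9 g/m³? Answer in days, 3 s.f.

t = ln(C₀/C)/k = ln(9.8/4.9)/0.39 = 0.6931/0.39 = 1.777 d.

1.78 d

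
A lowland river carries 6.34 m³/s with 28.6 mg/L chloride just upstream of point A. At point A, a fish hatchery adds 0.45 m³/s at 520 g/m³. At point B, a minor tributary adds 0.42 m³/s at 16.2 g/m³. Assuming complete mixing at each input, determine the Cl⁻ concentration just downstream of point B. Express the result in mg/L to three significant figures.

After input A: C = (6.34·28.6 + 0.45·520) / 6.79 = 61.17 mg/L.
After input B: C = (6.79·61.17 + 0.42·16.2) / 7.21 = 58.55 mg/L.

58.5 mg/L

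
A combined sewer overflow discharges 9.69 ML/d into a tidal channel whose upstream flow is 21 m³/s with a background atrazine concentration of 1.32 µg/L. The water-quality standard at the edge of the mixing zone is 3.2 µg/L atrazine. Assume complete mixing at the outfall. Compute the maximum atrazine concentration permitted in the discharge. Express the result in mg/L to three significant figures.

0.355 mg/L

9.69 ML/d = 0.1122 m³/s.
1.32 µg/L = 0.00132 mg/L.
3.2 µg/L = 0.0032 mg/L.
Mass balance: 0.0032·21.11 = 0.1122·Cₑ + 21·0.00132.
Cₑ = (0.06756 − 0.02772) / 0.1122 = 0.3552 mg/L.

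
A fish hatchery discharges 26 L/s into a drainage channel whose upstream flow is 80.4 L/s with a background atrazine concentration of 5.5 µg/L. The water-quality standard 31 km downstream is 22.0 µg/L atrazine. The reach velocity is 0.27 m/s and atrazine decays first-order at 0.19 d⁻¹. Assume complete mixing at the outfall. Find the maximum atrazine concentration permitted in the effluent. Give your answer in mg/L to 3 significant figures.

0.0989 mg/L

26 L/s = 0.026 m³/s.
80.4 L/s = 0.0804 m³/s.
5.5 µg/L = 0.0055 mg/L.
22.0 µg/L = 0.022 mg/L.
Travel time to the compliance point: t = 3.1e+04/0.27 = 1.148e+05 s = 1.329 d; decay factor exp(−0.19·1.329) = 0.7769.
So the concentration just after mixing may be at most 0.022/0.7769 = 0.02832 mg/L.
Mass balance: 0.02832·0.1064 = 0.026·Cₑ + 0.0804·0.0055.
Cₑ = (0.003013 − 0.0004422) / 0.026 = 0.09888 mg/L.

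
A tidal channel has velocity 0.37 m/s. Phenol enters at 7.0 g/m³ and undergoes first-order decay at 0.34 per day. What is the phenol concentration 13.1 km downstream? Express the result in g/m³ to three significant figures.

6.09 g/m³

Travel time t = 13.1 km / 0.37 m/s = 1.31e+04/0.37 = 3.541e+04 s = 0.4098 d.
First-order decay: C = 7.0·exp(−0.34·0.4098) = 7.0·0.8699 = 6.09 g/m³.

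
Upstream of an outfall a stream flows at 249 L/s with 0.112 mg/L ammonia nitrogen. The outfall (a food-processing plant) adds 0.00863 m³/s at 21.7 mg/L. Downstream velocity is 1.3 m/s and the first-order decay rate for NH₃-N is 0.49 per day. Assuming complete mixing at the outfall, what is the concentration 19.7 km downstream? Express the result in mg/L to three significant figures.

249 L/s = 0.249 m³/s.
After complete mixing, C₀ = (0.00863·21.7 + 0.249·0.112) / 0.2576 = 0.8351 mg/L.
Travel time t = 1.97e+04 m / 1.3 m/s = 1.515e+04 s = 0.1754 d.
C = 0.8351·exp(−0.49·0.1754) = 0.8351·0.9176 = 0.7664 mg/L.

0.766 mg/L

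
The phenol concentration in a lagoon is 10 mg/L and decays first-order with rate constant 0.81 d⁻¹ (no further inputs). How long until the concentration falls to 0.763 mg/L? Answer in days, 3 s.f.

t = ln(C₀/C)/k = ln(10/0.763)/0.81 = 2.573/0.81 = 3.177 d.

3.18 d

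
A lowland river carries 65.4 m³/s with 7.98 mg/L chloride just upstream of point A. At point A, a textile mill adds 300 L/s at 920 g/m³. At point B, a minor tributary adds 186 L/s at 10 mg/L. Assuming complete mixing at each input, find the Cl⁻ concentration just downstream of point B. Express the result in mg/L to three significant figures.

12.1 mg/L

300 L/s = 0.3 m³/s.
After input A: C = (65.4·7.98 + 0.3·920) / 65.7 = 12.14 mg/L.
186 L/s = 0.186 m³/s.
After input B: C = (65.7·12.14 + 0.186·10) / 65.89 = 12.14 mg/L.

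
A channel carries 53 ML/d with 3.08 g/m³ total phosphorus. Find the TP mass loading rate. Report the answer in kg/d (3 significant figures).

53 ML/d = 0.6134 m³/s.
Mass flux = Q·C = 0.6134 m³/s × 3.08 g/m³ = 1.889 g/s.
= 1.889 g/s × 86.4 = 163.2 kg/d.

163 kg/d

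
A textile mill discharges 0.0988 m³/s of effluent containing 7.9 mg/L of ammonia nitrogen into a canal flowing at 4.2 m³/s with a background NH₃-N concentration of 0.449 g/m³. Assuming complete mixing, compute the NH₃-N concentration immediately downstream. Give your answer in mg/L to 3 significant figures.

Flow-weighted mixing gives C = (0.0988·7.9 + 4.2·0.449) / (0.0988 + 4.2) = 2.666/4.299 = 0.6202 mg/L.

0.620 mg/L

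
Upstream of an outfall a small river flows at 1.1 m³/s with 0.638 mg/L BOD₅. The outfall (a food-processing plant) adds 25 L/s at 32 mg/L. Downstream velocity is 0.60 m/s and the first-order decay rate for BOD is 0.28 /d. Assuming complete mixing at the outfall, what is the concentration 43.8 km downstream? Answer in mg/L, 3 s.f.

1.05 mg/L

25 L/s = 0.025 m³/s.
After complete mixing, C₀ = (0.025·32 + 1.1·0.638) / 1.125 = 1.335 mg/L.
Travel time t = 4.38e+04 m / 0.60 m/s = 7.3e+04 s = 0.8449 d.
C = 1.335·exp(−0.28·0.8449) = 1.335·0.7893 = 1.054 mg/L.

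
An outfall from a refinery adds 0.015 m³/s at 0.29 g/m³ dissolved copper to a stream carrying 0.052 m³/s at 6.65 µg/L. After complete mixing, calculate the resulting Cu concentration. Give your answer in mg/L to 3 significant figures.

0.0701 mg/L

6.65 µg/L = 0.00665 mg/L.
Conservation of mass across the mixing zone: C = (0.015·0.29 + 0.052·0.00665) / (0.015 + 0.052) = 0.004696/0.067 = 0.07009 mg/L.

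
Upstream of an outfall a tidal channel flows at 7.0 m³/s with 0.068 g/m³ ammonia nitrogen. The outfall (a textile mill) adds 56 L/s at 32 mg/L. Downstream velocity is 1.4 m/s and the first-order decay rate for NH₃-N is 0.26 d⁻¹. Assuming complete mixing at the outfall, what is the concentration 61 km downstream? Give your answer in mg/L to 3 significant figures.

0.282 mg/L

56 L/s = 0.056 m³/s.
After complete mixing, C₀ = (0.056·32 + 7·0.068) / 7.056 = 0.3214 mg/L.
Travel time t = 6.1e+04 m / 1.4 m/s = 4.357e+04 s = 0.5043 d.
C = 0.3214·exp(−0.26·0.5043) = 0.3214·0.8771 = 0.2819 mg/L.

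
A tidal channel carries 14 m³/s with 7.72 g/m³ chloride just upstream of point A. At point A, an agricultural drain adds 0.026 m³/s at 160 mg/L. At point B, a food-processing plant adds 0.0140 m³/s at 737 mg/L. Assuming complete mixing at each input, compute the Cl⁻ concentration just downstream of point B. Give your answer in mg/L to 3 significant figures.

8.73 mg/L

After input A: C = (14·7.72 + 0.026·160) / 14.03 = 8.002 mg/L.
After input B: C = (14.03·8.002 + 0.014·737) / 14.04 = 8.729 mg/L.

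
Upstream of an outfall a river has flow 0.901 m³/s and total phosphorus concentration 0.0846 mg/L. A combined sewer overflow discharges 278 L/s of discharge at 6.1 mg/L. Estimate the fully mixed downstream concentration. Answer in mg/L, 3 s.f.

278 L/s = 0.278 m³/s.
Flow-weighted mixing gives C = (0.278·6.1 + 0.901·0.0846) / (0.278 + 0.901) = 1.772/1.179 = 1.503 mg/L.

1.50 mg/L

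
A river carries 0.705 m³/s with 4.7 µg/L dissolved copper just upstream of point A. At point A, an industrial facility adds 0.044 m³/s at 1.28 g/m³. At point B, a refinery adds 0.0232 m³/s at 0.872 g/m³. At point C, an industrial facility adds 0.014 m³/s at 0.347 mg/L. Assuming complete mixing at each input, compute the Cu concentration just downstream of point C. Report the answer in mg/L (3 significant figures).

4.7 µg/L = 0.0047 mg/L.
After input A: C = (0.705·0.0047 + 0.044·1.28) / 0.749 = 0.07962 mg/L.
After input B: C = (0.749·0.07962 + 0.0232·0.872) / 0.7722 = 0.1034 mg/L.
After input C: C = (0.7722·0.1034 + 0.014·0.347) / 0.7862 = 0.1078 mg/L.

0.108 mg/L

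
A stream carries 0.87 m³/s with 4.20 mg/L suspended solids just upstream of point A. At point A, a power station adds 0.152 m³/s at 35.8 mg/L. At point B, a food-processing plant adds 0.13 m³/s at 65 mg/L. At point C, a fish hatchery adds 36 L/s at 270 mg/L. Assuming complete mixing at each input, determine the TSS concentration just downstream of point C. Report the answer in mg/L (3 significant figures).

23.0 mg/L

After input A: C = (0.87·4.2 + 0.152·35.8) / 1.022 = 8.9 mg/L.
After input B: C = (1.022·8.9 + 0.13·65) / 1.152 = 15.23 mg/L.
36 L/s = 0.036 m³/s.
After input C: C = (1.152·15.23 + 0.036·270) / 1.188 = 22.95 mg/L.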